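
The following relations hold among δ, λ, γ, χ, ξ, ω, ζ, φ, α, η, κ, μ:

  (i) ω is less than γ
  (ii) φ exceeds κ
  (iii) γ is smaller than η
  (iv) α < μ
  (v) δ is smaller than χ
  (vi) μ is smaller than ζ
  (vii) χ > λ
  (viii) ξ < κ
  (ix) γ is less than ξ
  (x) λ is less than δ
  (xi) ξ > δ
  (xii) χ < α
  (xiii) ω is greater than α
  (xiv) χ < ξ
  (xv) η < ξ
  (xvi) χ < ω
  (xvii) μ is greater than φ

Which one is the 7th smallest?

η

The consecutive relations fix a unique order: λ < δ < χ < α < ω < γ < η < ξ < κ < φ < μ < ζ.
Counting 7 from the smallest end gives η.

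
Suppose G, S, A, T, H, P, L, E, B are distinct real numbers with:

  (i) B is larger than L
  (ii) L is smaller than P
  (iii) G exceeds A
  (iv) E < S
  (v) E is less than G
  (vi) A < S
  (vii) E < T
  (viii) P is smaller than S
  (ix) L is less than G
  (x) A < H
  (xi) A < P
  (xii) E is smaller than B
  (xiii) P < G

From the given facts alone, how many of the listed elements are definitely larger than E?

The elements the relations force above E are S, G, B, T — no chain reaches any other.
That is 4.

4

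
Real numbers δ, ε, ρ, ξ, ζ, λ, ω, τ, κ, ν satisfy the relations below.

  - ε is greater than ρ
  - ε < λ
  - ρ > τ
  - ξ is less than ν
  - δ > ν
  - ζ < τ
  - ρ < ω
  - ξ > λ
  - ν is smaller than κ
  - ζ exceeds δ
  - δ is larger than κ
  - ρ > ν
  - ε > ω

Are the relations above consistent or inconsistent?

inconsistent

Chaining the given relations yields ν < κ < δ < ζ < τ < ρ < ω < ε < λ < ξ, so ν < ξ. But one relation states ξ < ν. These cannot both hold.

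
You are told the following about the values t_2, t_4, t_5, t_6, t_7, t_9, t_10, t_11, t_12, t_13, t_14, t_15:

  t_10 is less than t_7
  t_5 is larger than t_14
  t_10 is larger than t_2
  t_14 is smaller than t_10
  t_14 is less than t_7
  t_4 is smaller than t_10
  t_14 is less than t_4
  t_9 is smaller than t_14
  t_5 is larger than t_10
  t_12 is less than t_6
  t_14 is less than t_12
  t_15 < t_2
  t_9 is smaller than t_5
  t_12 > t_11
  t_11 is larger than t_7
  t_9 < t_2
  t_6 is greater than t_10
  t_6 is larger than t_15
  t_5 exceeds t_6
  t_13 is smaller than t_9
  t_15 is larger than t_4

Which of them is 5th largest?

Piecing the relations together gives one ordering: t_13 < t_9 < t_14 < t_4 < t_15 < t_2 < t_10 < t_7 < t_11 < t_12 < t_6 < t_5.
The 5th largest is t_7.

t_7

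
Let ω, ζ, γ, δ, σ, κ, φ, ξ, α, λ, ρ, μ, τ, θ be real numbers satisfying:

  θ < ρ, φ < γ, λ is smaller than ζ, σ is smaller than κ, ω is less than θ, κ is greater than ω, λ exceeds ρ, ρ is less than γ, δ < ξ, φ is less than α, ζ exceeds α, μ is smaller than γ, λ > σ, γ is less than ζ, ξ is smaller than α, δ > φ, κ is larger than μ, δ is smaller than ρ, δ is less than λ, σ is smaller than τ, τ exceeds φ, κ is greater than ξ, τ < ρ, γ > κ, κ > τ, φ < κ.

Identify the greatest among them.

ζ

φ is not greatest since φ < δ; ω is not greatest since ω < θ; σ is not greatest since σ < λ; τ is not greatest since τ < ρ; μ is not greatest since μ < γ; δ is not greatest since δ < ρ; θ is not greatest since θ < ρ; ρ is not greatest since ρ < γ; λ is not greatest since λ < ζ; ξ is not greatest since ξ < κ; κ is not greatest since κ < γ; γ is not greatest since γ < ζ; α is not greatest since α < ζ.
Only ζ has nothing above it, so ζ is the greatest.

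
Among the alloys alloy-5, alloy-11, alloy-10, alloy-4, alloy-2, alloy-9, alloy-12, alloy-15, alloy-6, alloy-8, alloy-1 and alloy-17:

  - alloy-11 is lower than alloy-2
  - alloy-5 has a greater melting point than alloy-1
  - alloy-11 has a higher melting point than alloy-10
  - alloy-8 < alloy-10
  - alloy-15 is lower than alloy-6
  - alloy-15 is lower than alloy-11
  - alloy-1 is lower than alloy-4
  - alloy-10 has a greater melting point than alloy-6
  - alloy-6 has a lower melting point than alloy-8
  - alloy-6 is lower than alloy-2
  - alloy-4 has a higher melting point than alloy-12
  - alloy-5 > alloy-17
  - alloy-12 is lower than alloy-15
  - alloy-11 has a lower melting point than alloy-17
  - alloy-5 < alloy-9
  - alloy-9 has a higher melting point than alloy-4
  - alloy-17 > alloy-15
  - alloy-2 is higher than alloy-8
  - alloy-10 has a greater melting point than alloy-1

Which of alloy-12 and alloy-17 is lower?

alloy-12 < alloy-15 < alloy-6 < alloy-8 < alloy-10 < alloy-11 < alloy-17, by transitivity through alloy-15, alloy-6, alloy-8, alloy-10, alloy-11.
So alloy-12 < alloy-17; alloy-12 is the lower of the two.

alloy-12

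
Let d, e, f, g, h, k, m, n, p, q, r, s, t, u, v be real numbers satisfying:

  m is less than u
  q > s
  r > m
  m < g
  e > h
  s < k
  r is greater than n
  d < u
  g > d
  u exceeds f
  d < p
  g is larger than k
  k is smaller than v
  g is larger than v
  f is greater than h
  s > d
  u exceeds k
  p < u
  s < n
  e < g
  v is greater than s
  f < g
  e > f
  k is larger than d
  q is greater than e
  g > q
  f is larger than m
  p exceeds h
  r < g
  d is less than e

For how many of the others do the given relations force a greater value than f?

From f the given relations immediately reach e, u, g.
From those, q — 4 in total.
Nothing else is reachable above f; 4 in all.

4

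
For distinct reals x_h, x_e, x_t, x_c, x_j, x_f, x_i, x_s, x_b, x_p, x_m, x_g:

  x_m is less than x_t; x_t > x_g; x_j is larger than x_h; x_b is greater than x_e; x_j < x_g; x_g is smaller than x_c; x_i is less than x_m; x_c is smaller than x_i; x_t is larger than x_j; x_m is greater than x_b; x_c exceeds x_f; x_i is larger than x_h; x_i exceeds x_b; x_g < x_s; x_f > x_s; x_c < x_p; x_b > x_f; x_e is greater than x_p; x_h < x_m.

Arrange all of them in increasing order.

Nothing is placed below x_h, so it is least; from there x_h < x_j; x_j < x_g; x_g < x_s; x_s < x_f; x_f < x_c; x_c < x_p; x_p < x_e; x_e < x_b; x_b < x_i; x_i < x_m; x_m < x_t, each given directly.

x_h < x_j < x_g < x_s < x_f < x_c < x_p < x_e < x_b < x_i < x_m < x_t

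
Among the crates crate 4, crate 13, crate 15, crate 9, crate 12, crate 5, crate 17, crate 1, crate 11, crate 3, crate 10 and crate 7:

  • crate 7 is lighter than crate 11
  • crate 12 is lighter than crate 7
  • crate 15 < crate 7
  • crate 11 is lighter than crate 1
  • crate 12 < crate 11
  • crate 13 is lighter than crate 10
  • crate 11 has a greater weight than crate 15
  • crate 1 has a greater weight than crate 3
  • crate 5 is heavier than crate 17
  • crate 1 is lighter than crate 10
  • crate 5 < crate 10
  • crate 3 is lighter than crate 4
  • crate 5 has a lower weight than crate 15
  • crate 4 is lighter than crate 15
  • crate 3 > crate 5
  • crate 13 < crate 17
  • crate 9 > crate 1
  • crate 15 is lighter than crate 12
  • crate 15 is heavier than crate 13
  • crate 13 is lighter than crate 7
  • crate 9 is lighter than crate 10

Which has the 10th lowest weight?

crate 1

Piecing the relations together gives one ordering: crate 13 < crate 17 < crate 5 < crate 3 < crate 4 < crate 15 < crate 12 < crate 7 < crate 11 < crate 1 < crate 9 < crate 10.
Counting 10 from the smallest end gives crate 1.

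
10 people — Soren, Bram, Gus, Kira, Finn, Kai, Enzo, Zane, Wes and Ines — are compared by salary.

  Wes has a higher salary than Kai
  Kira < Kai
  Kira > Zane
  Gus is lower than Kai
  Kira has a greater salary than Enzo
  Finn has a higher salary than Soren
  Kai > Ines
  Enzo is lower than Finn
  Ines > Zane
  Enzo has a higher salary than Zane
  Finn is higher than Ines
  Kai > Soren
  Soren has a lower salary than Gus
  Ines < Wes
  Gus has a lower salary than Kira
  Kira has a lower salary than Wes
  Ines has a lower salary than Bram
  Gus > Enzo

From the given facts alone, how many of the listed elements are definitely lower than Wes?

Directly below Wes: Ines, Kira, Kai.
One step further: Soren, Zane, Enzo, Gus (7 so far).
No other element is forced below Wes by the given relations, so the count is 7.

7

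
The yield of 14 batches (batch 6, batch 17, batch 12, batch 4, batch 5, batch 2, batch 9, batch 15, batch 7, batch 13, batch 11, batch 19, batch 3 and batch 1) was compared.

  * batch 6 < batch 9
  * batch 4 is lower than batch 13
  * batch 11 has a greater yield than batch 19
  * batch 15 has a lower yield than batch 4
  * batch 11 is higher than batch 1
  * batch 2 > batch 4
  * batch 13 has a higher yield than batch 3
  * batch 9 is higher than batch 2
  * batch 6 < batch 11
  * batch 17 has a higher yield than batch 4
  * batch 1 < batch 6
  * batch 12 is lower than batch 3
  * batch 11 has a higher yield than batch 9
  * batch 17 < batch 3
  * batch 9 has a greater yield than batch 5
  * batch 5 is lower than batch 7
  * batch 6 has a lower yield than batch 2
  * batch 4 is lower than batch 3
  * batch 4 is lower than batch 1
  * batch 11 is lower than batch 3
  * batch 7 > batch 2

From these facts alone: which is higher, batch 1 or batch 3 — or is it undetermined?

batch 3

Link the given pairs in sequence: batch 1 < batch 6; batch 6 < batch 2; batch 2 < batch 9; batch 9 < batch 11; batch 11 < batch 3.
Together: batch 1 < batch 6 < batch 2 < batch 9 < batch 11 < batch 3.
So batch 3 is higher.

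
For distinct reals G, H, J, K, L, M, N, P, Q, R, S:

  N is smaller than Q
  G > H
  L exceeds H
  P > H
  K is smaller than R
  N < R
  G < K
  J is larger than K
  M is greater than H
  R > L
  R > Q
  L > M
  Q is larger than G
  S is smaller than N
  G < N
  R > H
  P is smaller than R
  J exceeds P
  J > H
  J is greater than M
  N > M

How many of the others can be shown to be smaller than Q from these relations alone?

Directly below Q: G, N.
One step further: H, S, M (5 so far).
No other element is forced below Q by the given relations, so the count is 5.

5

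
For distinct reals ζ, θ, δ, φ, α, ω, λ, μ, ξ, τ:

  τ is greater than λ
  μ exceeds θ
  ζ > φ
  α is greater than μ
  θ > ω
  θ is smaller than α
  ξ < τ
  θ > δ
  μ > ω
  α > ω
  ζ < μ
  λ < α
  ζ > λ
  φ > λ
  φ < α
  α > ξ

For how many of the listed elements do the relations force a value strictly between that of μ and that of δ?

1

The relations place δ below μ. An element lies strictly between them when it is forced above δ and also forced below μ.
Above δ: {θ, α}. Below μ: {ω, λ, φ, ζ, θ}.
Intersection: {θ} — 1.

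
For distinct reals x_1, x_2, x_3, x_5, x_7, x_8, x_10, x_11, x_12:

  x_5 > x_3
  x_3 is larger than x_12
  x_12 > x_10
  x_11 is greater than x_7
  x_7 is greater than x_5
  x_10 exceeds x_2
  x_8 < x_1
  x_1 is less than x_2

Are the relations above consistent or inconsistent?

consistent

Every relation is compatible with x_8 < x_1 < x_2 < x_10 < x_12 < x_3 < x_5 < x_7 < x_11; the set is consistent.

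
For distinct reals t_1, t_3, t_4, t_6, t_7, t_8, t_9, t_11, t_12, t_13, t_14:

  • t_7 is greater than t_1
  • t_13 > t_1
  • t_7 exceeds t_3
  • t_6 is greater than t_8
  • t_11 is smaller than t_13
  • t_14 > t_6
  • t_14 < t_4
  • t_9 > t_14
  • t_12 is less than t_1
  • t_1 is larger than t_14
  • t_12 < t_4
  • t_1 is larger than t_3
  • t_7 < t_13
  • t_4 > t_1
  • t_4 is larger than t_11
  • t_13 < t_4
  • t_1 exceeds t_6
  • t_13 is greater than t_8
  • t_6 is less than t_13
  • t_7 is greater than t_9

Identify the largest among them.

t_4

Chaining downward from t_4: directly below it, t_12, t_14, t_11, t_1, t_13; then t_8, t_6, t_3, t_7; then t_9.
That covers every other element, and nothing is given above t_4, so t_4 is the largest.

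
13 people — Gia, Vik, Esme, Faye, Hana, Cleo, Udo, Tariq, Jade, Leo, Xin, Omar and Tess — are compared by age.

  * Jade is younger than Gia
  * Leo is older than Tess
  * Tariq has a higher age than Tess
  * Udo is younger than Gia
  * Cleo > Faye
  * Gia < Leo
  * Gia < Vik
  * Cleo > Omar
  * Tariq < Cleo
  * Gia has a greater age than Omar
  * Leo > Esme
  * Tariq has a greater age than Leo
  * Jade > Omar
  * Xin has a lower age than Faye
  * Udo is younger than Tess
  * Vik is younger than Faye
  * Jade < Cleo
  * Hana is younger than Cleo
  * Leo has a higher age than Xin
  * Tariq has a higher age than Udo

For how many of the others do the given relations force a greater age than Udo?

From Udo the given relations immediately reach Gia, Tess, Tariq.
From those, Vik, Leo, Cleo — 6 in total.
From those, Faye — 7 in total.
Nothing else is reachable above Udo; 7 in all.

7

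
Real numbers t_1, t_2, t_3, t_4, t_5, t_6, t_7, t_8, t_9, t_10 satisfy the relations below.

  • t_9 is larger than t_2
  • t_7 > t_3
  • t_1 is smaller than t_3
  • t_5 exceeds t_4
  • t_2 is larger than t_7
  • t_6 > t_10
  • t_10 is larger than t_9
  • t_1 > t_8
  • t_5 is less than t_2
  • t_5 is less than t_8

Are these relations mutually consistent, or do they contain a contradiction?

Every relation is compatible with t_4 < t_5 < t_8 < t_1 < t_3 < t_7 < t_2 < t_9 < t_10 < t_6; the set is consistent.

consistent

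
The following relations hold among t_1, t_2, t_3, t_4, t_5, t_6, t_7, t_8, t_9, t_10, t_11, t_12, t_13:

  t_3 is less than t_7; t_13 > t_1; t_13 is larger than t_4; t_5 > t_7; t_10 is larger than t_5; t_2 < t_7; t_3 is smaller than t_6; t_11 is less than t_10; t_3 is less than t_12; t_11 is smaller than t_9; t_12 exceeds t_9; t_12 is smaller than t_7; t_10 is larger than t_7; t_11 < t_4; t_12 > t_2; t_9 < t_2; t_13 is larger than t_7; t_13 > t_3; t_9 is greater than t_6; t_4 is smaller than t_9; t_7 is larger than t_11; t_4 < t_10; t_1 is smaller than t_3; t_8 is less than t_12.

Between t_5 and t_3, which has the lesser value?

t_3 < t_6 and t_6 < t_9 give t_3 < t_9.
Then t_9 < t_12 extends the chain to t_12.
With t_12 < t_7: t_3 < t_6 < t_9 < t_12 < t_7.
Then t_7 < t_5 extends the chain to t_5.
So t_3 < t_5; t_3 is the smaller of the two.

t_3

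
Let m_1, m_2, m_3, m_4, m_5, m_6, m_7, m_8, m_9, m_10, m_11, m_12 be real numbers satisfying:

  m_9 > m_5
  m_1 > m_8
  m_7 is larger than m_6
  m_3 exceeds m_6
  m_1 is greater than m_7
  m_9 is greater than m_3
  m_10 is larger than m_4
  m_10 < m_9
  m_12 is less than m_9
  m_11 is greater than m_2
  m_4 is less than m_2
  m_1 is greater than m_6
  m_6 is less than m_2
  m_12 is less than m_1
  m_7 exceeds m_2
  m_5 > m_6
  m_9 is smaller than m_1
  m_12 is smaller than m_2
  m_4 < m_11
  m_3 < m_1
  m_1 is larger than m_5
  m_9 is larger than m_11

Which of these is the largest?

Chaining downward from m_1: directly below it, m_12, m_6, m_8, m_3, m_7, m_5, m_9; then m_10, m_2, m_11; then m_4.
That covers every other element, and nothing is given above m_1, so m_1 is the largest.

m_1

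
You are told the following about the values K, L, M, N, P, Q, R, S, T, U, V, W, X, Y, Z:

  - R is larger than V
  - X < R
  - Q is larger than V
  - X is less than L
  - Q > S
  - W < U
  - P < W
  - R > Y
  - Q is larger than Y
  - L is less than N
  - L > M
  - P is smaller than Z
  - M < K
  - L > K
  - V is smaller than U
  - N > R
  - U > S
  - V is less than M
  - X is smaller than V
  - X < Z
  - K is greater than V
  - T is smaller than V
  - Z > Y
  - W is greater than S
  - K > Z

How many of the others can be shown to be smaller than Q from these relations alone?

5

The elements the relations force below Q are X, T, V, Y, S — no chain reaches any other.
That is 5.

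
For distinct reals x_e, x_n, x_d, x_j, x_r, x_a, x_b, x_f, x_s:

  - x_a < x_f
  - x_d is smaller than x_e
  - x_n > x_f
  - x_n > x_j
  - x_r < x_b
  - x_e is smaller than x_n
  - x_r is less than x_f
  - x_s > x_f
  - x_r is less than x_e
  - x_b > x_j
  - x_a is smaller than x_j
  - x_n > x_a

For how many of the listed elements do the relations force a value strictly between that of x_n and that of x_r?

2

Chaining upward from x_r reaches: x_f, x_e, x_b, x_s.
Chaining downward from x_n reaches: x_a, x_d, x_f, x_j, x_e.
Strictly between x_r and x_n are those in both lists: x_f, x_e — 2 elements.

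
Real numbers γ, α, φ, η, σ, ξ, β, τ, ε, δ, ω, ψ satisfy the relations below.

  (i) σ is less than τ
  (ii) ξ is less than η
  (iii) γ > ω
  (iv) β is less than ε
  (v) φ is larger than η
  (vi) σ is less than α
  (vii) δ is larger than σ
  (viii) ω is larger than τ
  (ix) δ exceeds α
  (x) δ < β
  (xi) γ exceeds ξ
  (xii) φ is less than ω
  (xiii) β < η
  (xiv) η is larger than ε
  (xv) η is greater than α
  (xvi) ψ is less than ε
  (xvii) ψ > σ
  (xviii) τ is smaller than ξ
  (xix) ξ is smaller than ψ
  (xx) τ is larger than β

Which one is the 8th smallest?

ε

Piecing the relations together gives one ordering: σ < α < δ < β < τ < ξ < ψ < ε < η < φ < ω < γ.
Counting 8 from the smallest end gives ε.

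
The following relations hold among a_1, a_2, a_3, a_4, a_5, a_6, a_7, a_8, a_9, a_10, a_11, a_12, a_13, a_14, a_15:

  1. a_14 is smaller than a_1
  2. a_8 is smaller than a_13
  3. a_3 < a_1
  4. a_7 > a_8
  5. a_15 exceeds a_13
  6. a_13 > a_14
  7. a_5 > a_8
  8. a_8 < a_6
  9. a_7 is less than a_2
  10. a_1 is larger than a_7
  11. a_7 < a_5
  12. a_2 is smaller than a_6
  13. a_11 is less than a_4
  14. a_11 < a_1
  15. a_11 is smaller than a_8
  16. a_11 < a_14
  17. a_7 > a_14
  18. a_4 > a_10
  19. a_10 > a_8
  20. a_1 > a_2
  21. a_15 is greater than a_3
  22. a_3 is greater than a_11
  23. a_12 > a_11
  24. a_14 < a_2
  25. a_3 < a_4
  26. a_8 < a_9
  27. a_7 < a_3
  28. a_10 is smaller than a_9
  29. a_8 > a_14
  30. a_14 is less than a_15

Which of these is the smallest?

a_11

Chaining upward from a_11: directly above it, a_14, a_8, a_3, a_12, a_4, a_1; then a_7, a_10, a_2, a_13, a_6, a_5, a_9, a_15.
That covers every other element, and nothing is given below a_11, so a_11 is the smallest.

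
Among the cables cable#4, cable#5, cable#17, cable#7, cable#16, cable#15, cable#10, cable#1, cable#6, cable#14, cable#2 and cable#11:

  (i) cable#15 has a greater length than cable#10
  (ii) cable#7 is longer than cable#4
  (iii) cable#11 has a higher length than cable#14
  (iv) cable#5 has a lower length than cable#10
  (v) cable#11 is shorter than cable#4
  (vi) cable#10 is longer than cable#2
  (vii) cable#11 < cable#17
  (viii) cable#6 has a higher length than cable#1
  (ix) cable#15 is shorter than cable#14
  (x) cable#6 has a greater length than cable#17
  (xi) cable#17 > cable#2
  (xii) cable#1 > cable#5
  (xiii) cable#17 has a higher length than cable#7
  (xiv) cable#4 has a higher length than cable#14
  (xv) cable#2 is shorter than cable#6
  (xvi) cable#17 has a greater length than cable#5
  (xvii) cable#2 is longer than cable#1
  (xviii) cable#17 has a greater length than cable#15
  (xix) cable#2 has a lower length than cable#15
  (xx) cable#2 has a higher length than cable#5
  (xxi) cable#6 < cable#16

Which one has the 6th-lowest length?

Chaining the given pairs: cable#5 < cable#1 < cable#2 < cable#10 < cable#15 < cable#14 < cable#11 < cable#4 < cable#7 < cable#17 < cable#6 < cable#16.
The 6th smallest is cable#14.

cable#14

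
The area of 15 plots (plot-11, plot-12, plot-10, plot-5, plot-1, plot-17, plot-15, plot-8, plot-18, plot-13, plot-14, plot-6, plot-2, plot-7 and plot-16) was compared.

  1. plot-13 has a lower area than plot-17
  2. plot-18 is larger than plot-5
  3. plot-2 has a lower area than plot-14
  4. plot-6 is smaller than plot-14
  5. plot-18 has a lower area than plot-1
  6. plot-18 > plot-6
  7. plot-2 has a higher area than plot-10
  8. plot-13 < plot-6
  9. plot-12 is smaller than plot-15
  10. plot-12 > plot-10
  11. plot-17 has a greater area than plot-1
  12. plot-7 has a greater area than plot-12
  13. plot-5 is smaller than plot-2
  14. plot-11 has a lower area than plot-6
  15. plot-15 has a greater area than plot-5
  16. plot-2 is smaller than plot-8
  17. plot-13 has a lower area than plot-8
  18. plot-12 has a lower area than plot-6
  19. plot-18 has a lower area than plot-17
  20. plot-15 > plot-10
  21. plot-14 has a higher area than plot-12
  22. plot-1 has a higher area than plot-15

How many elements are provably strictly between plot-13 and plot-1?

2

The relations place plot-13 below plot-1. An element lies strictly between them when it is forced above plot-13 and also forced below plot-1.
Above plot-13: {plot-6, plot-18, plot-8, plot-14, plot-17}. Below plot-1: {plot-5, plot-11, plot-10, plot-12, plot-15, plot-6, plot-18}.
Intersection: {plot-6, plot-18} — 2.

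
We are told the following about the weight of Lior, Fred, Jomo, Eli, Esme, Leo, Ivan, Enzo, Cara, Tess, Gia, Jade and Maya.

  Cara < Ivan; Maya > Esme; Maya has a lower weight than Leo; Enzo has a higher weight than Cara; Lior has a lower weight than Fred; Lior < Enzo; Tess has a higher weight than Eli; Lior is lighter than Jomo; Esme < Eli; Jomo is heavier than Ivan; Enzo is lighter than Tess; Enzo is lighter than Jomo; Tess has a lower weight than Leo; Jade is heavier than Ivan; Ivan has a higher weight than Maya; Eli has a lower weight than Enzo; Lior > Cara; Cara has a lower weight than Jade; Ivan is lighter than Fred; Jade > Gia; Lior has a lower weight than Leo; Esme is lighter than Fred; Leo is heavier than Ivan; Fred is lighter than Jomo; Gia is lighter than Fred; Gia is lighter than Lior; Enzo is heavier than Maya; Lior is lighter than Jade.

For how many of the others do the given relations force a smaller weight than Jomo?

9

Directly below Jomo: Ivan, Lior, Fred, Enzo.
One step further: Esme, Maya, Cara, Gia, Eli (9 so far).
Nothing else is reachable below Jomo; 9 in all.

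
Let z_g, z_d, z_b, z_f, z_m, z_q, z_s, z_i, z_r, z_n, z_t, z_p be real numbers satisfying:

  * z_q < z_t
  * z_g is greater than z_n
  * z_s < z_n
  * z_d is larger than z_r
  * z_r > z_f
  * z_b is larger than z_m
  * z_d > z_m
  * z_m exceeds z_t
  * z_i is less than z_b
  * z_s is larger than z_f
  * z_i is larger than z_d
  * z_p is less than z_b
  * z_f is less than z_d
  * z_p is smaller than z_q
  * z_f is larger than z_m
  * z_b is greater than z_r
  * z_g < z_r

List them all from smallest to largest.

Nothing is placed below z_p, so it is least; from there z_p < z_q; z_q < z_t; z_t < z_m; z_m < z_f; z_f < z_s; z_s < z_n; z_n < z_g; z_g < z_r; z_r < z_d; z_d < z_i; z_i < z_b, each given directly.

z_p < z_q < z_t < z_m < z_f < z_s < z_n < z_g < z_r < z_d < z_i < z_b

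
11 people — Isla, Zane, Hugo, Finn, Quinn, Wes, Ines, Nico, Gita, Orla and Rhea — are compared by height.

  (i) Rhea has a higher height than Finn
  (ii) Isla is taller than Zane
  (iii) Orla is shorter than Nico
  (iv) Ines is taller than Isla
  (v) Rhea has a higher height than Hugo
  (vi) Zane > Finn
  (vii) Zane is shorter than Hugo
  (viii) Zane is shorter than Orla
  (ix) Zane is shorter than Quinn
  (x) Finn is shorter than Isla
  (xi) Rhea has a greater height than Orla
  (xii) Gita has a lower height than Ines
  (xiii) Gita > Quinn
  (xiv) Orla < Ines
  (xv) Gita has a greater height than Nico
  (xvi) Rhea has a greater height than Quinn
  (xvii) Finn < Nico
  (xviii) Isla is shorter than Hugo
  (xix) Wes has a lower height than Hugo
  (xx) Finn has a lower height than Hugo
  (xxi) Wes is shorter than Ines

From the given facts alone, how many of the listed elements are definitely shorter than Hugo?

4

The elements the relations force below Hugo are Finn, Zane, Isla, Wes — no chain reaches any other.
That is 4.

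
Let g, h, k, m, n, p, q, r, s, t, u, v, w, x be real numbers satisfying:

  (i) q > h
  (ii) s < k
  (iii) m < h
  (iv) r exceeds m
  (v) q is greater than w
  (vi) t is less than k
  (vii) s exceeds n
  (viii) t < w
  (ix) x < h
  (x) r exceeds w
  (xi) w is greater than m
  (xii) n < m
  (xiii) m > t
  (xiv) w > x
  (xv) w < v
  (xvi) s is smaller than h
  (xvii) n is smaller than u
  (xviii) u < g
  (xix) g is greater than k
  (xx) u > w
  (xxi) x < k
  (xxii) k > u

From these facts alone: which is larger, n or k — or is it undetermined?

n < m and m < w give n < w.
With w < u: n < m < w < u.
Then u < k extends the chain to k.
So k is larger.

k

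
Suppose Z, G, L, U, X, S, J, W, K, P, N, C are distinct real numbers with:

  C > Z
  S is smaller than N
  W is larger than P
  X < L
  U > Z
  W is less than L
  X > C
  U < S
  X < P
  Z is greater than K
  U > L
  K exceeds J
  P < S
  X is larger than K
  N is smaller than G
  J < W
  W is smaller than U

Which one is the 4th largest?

Chaining the given pairs: J < K < Z < C < X < P < W < L < U < S < N < G.
Counting 4 from the largest end gives U.

U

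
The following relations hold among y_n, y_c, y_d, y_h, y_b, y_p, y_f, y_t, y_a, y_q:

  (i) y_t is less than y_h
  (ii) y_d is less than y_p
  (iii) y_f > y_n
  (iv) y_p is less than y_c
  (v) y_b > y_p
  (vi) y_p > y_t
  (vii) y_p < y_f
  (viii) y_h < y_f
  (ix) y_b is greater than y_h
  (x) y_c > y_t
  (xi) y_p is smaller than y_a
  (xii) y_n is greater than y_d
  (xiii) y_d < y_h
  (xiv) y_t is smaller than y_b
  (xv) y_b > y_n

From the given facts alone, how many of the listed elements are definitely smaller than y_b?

Directly below y_b: y_t, y_h, y_p, y_n.
One step further: y_d (5 so far).
Nothing else is reachable below y_b; 5 in all.

5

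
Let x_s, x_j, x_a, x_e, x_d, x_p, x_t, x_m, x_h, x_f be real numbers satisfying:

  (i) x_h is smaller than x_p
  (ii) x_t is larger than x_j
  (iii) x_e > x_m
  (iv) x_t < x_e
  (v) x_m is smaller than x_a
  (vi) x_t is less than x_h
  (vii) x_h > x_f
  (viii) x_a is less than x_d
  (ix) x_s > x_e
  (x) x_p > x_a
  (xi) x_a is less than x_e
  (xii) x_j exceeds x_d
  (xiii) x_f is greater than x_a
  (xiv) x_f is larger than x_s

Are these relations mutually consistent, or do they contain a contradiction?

consistent

Every relation is compatible with x_m < x_a < x_d < x_j < x_t < x_e < x_s < x_f < x_h < x_p; the set is consistent.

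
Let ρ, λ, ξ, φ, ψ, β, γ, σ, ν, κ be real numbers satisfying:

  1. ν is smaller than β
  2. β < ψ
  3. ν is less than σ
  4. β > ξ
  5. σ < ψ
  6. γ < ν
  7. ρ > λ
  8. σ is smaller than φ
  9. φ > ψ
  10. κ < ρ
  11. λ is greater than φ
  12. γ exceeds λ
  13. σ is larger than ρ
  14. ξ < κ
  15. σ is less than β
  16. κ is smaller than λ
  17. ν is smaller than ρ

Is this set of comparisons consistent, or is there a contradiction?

inconsistent

Chaining the given relations yields λ < γ < ν < ρ < σ < β < ψ < φ, so λ < φ. But one relation states φ < λ. These cannot both hold.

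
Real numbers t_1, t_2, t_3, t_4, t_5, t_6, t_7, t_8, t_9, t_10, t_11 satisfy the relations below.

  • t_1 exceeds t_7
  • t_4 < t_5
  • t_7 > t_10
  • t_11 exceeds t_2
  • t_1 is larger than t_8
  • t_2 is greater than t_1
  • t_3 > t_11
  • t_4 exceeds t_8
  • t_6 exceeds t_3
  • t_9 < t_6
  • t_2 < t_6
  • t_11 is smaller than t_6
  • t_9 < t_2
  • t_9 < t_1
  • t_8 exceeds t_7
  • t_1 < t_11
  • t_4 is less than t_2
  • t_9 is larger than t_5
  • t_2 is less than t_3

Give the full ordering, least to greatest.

t_10 < t_7 < t_8 < t_4 < t_5 < t_9 < t_1 < t_2 < t_11 < t_3 < t_6

Each adjacent pair is fixed by a given relation: t_10 < t_7; t_7 < t_8; t_8 < t_4; t_4 < t_5; t_5 < t_9; t_9 < t_1; t_1 < t_2; t_2 < t_11; t_11 < t_3; t_3 < t_6. Chaining them end to end gives the full order.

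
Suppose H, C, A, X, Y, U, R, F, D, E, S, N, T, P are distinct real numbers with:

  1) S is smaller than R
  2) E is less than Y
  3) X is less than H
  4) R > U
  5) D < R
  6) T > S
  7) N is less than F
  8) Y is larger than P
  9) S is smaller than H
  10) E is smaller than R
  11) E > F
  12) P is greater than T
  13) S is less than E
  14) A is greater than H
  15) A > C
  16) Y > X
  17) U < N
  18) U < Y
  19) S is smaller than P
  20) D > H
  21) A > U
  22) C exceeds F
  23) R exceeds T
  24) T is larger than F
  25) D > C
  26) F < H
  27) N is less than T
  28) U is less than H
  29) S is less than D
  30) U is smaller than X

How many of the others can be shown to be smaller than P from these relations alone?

5

Directly below P: S, T.
One step further: N, F (4 so far).
One step further: U (5 so far).
Nothing else is reachable below P; 5 in all.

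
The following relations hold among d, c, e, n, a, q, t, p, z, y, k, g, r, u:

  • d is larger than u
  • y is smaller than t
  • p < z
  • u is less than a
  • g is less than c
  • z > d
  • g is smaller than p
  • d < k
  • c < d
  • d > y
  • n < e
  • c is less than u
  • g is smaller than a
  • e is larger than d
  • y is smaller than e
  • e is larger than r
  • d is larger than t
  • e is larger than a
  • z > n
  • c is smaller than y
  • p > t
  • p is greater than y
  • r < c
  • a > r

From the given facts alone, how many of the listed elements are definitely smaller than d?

6

The elements the relations force below d are g, r, c, y, u, t — no chain reaches any other.
That is 6.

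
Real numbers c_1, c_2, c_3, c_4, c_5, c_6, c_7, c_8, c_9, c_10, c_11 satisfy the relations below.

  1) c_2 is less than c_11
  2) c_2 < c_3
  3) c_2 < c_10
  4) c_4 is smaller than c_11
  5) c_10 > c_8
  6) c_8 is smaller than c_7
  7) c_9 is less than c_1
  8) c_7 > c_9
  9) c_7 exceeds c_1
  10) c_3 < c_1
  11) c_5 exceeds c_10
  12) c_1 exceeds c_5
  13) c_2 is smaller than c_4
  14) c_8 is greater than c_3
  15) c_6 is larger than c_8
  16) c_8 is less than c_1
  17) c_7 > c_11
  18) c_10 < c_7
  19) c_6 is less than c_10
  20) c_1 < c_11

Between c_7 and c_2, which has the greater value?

c_7

c_2 < c_3 and c_3 < c_8 give c_2 < c_8.
With c_8 < c_10: c_2 < c_3 < c_8 < c_10.
Then c_10 < c_5 extends the chain to c_5.
Then c_5 < c_1 extends the chain to c_1.
With c_1 < c_7: c_2 < c_3 < c_8 < c_10 < c_5 < c_1 < c_7.
So c_2 < c_7; c_7 is the larger of the two.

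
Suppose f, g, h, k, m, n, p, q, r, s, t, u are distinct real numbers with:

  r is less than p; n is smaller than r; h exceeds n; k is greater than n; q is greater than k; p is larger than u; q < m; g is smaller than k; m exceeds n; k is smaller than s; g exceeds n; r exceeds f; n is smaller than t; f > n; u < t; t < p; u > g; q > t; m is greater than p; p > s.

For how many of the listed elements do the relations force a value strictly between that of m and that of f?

2

Chaining upward from f reaches: r, p.
Chaining downward from m reaches: n, g, k, u, t, r, s, p, q.
Strictly between f and m are those in both lists: r, p — 2 elements.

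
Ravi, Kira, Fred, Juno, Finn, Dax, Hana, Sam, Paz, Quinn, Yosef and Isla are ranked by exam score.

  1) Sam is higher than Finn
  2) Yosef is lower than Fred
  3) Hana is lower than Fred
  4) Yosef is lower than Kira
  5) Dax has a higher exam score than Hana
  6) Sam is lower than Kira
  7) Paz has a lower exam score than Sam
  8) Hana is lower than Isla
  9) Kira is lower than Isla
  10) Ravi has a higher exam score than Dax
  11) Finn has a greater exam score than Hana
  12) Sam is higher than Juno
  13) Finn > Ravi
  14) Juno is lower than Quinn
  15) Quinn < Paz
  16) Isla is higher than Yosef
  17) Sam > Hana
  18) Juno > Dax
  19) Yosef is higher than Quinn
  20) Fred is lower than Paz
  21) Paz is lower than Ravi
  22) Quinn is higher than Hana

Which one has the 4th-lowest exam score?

Quinn

The consecutive relations fix a unique order: Hana < Dax < Juno < Quinn < Yosef < Fred < Paz < Ravi < Finn < Sam < Kira < Isla.
Counting 4 from the smallest end gives Quinn.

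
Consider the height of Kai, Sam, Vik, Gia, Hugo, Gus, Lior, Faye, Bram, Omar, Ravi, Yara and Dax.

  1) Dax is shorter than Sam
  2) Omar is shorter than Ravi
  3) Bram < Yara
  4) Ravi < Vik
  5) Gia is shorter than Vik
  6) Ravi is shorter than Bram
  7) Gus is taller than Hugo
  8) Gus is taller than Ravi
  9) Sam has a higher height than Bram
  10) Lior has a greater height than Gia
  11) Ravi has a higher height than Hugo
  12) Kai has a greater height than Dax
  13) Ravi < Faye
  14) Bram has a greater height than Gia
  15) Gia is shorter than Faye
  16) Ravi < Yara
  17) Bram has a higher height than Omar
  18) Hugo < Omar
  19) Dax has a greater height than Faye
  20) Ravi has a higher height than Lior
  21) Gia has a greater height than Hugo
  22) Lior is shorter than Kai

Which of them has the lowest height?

Hugo

Gia is not least since Hugo < Gia; Omar is not least since Hugo < Omar; Lior is not least since Gia < Lior; Ravi is not least since Lior < Ravi; Faye is not least since Ravi < Faye; Vik is not least since Ravi < Vik; Dax is not least since Faye < Dax; Bram is not least since Omar < Bram; Kai is not least since Lior < Kai; Sam is not least since Dax < Sam; Yara is not least since Ravi < Yara; Gus is not least since Ravi < Gus.
Only Hugo has nothing below it, so Hugo is the lowest height.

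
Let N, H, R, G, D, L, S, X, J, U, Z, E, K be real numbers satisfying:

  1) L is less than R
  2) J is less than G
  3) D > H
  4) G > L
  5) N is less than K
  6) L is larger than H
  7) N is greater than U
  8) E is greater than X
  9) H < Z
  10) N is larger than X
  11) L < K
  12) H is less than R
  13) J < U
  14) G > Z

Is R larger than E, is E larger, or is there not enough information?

undetermined

Following every chain through R: below R we get H, L.
E is not reached, and no chain runs the other way from E to R.
So the given relations leave the order of R and E undetermined.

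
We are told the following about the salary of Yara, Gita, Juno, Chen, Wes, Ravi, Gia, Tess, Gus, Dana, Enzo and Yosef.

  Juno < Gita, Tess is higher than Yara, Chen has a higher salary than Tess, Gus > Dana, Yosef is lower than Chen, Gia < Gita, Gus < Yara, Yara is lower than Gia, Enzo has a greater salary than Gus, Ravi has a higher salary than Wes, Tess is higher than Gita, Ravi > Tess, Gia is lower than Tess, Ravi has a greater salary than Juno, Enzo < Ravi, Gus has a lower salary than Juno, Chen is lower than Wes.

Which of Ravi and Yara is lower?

Link the given pairs in sequence: Yara < Gia; Gia < Gita; Gita < Tess; Tess < Chen; Chen < Wes; Wes < Ravi.
Chaining these gives Yara < Gia < Gita < Tess < Chen < Wes < Ravi.
So Yara < Ravi; Yara is the lower of the two.

Yara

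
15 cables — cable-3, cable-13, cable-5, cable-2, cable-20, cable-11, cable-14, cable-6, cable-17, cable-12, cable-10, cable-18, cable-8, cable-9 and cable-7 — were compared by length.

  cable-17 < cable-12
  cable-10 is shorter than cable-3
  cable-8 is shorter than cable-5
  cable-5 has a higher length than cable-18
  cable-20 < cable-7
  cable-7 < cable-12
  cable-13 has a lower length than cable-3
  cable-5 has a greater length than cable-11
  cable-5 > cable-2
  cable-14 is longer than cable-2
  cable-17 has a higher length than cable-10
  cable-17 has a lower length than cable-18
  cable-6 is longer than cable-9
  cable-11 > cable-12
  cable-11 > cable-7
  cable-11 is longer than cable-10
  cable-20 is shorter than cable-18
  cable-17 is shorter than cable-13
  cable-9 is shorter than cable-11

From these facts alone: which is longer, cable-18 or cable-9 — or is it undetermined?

undetermined

Following every chain through cable-9: above cable-9 we get cable-11, cable-6, cable-5.
cable-18 is not reached, and no chain runs the other way from cable-18 to cable-9.
So the given relations leave the order of cable-9 and cable-18 undetermined.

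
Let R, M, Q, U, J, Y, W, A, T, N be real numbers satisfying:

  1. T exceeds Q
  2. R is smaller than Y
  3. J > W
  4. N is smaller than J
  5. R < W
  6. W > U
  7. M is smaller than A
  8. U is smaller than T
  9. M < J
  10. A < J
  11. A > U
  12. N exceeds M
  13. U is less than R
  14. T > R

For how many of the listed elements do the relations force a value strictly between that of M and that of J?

Chaining upward from M reaches: A, N.
Chaining downward from J reaches: U, R, W, A, N.
Strictly between M and J are those in both lists: A, N — 2 elements.

2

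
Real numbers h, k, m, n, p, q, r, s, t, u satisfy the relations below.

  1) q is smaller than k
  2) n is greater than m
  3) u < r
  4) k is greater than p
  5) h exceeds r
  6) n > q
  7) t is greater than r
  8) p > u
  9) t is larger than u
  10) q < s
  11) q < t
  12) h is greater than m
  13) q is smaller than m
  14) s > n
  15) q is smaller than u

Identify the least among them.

q

Chaining upward from q: directly above it, u, m, n, s, k, t; then p, r, h.
That covers every other element, and nothing is given below q, so q is the least.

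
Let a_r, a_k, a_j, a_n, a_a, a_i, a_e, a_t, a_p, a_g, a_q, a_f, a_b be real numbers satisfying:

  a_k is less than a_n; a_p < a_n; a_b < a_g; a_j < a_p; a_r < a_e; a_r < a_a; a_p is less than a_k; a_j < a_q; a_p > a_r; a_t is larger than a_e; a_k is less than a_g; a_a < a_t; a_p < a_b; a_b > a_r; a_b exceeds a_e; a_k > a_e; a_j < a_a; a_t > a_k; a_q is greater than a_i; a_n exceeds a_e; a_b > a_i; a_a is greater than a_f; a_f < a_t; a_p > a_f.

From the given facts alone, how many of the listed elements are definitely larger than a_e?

5

The elements the relations force above a_e are a_k, a_b, a_t, a_n, a_g — no chain reaches any other.
That is 5.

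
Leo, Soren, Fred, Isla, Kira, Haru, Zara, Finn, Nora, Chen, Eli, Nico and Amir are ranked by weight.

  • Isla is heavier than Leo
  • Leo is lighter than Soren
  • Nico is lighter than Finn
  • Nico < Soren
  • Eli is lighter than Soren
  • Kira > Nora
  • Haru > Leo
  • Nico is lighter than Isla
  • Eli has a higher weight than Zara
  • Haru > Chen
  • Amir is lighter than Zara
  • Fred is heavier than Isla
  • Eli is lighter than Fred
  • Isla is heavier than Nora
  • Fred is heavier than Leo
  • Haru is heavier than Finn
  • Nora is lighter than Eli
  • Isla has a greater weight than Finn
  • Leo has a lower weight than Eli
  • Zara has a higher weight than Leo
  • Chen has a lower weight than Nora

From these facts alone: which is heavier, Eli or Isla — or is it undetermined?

Following every chain through Eli: above Eli we get Soren, Fred; below Eli we get Leo, Chen, Nora, Amir, Zara.
Isla is not reached, and no chain runs the other way from Isla to Eli.
So the given relations leave the order of Eli and Isla undetermined.

undetermined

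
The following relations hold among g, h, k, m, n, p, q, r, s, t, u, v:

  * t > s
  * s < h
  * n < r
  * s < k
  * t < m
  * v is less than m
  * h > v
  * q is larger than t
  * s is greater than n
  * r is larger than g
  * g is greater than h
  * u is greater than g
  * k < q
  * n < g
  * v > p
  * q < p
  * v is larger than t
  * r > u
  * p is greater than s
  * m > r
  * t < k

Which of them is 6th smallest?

p

Piecing the relations together gives one ordering: n < s < t < k < q < p < v < h < g < u < r < m.
The 6th smallest is p.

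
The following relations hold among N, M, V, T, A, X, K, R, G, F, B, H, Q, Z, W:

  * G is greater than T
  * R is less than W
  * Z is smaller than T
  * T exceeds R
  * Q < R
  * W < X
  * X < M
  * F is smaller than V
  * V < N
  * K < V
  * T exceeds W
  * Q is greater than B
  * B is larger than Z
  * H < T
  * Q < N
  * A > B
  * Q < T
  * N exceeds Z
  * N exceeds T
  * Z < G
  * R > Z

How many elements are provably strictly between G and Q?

Chaining upward from Q reaches: R, W, T, X, M, N.
Chaining downward from G reaches: Z, B, R, W, H, T.
Strictly between Q and G are those in both lists: R, W, T — 3 elements.

3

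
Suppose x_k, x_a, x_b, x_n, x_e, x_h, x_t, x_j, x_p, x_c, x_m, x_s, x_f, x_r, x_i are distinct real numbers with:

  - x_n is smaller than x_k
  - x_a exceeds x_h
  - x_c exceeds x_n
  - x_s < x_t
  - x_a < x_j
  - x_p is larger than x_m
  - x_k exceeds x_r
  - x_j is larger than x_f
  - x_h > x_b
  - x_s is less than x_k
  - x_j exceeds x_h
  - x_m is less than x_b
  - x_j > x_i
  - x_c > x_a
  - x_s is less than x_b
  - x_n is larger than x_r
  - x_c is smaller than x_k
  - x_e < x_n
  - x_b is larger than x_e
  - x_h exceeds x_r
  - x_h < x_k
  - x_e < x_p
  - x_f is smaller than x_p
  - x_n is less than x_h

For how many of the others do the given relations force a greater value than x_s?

The elements the relations force above x_s are x_b, x_h, x_t, x_a, x_c, x_k, x_j — no chain reaches any other.
That is 7.

7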